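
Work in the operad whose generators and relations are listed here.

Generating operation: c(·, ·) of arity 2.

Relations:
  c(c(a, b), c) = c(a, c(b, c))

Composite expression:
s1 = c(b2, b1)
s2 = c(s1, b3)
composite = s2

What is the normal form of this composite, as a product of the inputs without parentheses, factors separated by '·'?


b2 · b1 · b3

Every regrouping of c is equal, so read the b-inputs in written order.
c(b2, b1) reduces to b2 · b1
c(c(b2, b1), b3) reduces to b2 · b1 · b3


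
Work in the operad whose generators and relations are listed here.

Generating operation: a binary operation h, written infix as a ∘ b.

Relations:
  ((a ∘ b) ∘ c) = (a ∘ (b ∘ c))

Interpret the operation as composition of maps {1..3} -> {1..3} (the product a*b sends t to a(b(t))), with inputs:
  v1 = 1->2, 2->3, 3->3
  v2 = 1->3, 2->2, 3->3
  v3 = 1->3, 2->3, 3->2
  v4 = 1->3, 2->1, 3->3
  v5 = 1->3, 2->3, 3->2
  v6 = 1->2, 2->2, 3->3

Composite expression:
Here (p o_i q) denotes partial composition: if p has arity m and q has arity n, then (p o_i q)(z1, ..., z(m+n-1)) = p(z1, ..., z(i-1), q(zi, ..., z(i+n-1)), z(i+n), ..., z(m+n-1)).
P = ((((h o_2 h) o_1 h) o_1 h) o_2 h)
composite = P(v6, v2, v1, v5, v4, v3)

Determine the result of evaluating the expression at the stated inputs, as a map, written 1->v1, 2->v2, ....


1->3, 2->3, 3->3

(v2 ∘ v1) = 1->2, 2->3, 3->3
(v6 ∘ (v2 ∘ v1)) = 1->2, 2->3, 3->3
((v6 ∘ (v2 ∘ v1)) ∘ v5) = 1->3, 2->3, 3->3
(v4 ∘ v3) = 1->3, 2->3, 3->1
(((v6 ∘ (v2 ∘ v1)) ∘ v5) ∘ (v4 ∘ v3)) = 1->3, 2->3, 3->3


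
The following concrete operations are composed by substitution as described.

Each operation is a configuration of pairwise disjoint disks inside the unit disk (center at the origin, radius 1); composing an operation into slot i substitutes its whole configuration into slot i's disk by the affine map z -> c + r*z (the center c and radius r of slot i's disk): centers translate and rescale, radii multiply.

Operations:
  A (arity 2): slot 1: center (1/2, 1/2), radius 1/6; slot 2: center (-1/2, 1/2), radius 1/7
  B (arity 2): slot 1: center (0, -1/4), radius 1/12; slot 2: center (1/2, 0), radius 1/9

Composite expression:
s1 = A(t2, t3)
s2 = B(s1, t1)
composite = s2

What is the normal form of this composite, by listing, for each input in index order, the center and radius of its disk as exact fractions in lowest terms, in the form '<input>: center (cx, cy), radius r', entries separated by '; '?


t1: center (1/2, 0), radius 1/9; t2: center (1/24, -5/24), radius 1/72; t3: center (-1/24, -5/24), radius 1/84


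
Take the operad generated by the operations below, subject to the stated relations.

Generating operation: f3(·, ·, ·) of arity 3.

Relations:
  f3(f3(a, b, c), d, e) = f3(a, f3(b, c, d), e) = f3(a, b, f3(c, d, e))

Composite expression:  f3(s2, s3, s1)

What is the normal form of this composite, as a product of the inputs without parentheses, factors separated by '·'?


s2 · s3 · s1

Every regrouping of f3 is equal, so read the s-inputs in written order.
f3(s2, s3, s1) linearizes to s2 · s3 · s1


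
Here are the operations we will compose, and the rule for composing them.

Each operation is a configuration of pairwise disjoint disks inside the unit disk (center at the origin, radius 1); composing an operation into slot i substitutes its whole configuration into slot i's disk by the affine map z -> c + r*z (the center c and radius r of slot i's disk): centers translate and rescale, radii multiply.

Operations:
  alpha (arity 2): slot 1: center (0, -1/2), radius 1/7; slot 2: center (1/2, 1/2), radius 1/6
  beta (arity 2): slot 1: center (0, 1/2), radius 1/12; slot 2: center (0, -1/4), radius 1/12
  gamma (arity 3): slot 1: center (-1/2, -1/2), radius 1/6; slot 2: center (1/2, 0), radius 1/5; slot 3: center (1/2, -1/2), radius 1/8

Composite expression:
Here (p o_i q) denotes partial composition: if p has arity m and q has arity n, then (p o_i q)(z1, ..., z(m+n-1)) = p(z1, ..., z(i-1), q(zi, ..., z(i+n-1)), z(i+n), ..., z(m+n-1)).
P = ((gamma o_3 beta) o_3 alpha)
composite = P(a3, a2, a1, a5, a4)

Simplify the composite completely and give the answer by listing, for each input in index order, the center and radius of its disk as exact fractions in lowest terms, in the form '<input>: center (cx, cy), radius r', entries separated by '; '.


a1: center (1/2, -85/192), radius 1/672; a2: center (1/2, 0), radius 1/5; a3: center (-1/2, -1/2), radius 1/6; a4: center (1/2, -17/32), radius 1/96; a5: center (97/192, -83/192), radius 1/576

Follow each a-input down from gamma: c' goes to c + r*c', radius to r*r'.
a3 passes through 1 substitution, ending at center (-1/2, -1/2), radius 1/6
a2 passes through 1 substitution, ending at center (1/2, 0), radius 1/5
a1 passes through 3 substitutions, ending at center (1/2, -85/192), radius 1/672
a5 passes through 3 substitutions, ending at center (97/192, -83/192), radius 1/576
a4 passes through 2 substitutions, ending at center (1/2, -17/32), radius 1/96


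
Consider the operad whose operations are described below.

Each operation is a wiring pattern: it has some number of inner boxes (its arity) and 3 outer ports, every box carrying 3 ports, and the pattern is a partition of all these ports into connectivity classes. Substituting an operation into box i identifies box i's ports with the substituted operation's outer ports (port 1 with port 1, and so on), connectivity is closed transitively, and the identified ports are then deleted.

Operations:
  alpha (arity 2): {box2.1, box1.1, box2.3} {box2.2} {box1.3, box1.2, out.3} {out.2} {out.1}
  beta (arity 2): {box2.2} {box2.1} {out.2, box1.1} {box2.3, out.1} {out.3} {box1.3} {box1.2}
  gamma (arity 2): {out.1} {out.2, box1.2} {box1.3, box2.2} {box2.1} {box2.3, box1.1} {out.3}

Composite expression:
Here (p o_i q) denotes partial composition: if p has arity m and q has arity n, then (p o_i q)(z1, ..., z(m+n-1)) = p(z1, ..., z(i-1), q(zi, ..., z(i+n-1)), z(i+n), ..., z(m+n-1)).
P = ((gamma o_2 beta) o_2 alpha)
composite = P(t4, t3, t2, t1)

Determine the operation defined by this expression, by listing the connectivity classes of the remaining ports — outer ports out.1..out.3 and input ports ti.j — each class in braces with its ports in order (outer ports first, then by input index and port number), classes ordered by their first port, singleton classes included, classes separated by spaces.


{out.1} {out.2, t4.2} {out.3} {t1.1} {t1.2} {t1.3} {t2.1, t2.3, t3.1} {t2.2} {t3.2, t3.3} {t4.1} {t4.3}

After gluing at gamma, chains via deleted ports link the t-ports.
alpha over (t3, t2) gives {out.1} {out.2} {out.3, t3.2, t3.3} {t2.1, t2.3, t3.1} {t2.2}, out.j being that stage's outer ports
beta over (t3, t2, t1) gives {out.1, t1.3} {out.2} {out.3} {t1.1} {t1.2} {t2.1, t2.3, t3.1} {t2.2} {t3.2, t3.3}, out.j being that stage's outer ports
gamma over (t4, t3, t2, t1) gives {out.1} {out.2, t4.2} {out.3} {t1.1} {t1.2} {t1.3} {t2.1, t2.3, t3.1} {t2.2} {t3.2, t3.3} {t4.1} {t4.3}, out.j being that stage's outer ports


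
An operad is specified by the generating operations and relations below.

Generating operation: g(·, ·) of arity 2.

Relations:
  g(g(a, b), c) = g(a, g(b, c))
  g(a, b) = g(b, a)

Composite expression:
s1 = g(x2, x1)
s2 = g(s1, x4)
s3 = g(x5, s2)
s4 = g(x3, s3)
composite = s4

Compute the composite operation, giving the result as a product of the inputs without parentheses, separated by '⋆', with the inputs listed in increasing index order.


x1 ⋆ x2 ⋆ x3 ⋆ x4 ⋆ x5

Key point: g commutes, so take the x-inputs in any fixed order.
g(x2, x1) spells out as x2 ⋆ x1
g(g(x2, x1), x4) spells out as x2 ⋆ x1 ⋆ x4
g(x5, g(g(x2, x1), x4)) spells out as x5 ⋆ x2 ⋆ x1 ⋆ x4
g(x3, g(x5, g(g(x2, x1), x4))) spells out as x3 ⋆ x5 ⋆ x2 ⋆ x1 ⋆ x4
reordering the factors by index: x1 ⋆ x2 ⋆ x3 ⋆ x4 ⋆ x5


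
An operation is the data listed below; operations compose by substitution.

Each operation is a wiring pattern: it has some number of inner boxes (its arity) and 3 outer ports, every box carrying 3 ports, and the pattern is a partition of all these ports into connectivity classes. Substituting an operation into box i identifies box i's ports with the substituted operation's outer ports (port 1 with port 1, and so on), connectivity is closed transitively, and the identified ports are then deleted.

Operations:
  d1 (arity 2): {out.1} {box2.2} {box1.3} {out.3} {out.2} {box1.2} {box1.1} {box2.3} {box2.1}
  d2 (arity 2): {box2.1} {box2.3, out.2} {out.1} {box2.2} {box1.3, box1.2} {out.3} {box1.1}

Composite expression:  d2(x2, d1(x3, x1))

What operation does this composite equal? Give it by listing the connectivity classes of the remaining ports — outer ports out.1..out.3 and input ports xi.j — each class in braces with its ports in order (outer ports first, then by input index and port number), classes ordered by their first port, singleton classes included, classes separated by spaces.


{out.1} {out.2} {out.3} {x1.1} {x1.2} {x1.3} {x2.1} {x2.2, x2.3} {x3.1} {x3.2} {x3.3}

Substituting into d2 glues patterns; closure does the rest.
after d1, the pattern on (x3, x1) reads {out.1} {out.2} {out.3} {x1.1} {x1.2} {x1.3} {x3.1} {x3.2} {x3.3} (out.j = its outer ports)
after d2, the pattern on (x2, x3, x1) reads {out.1} {out.2} {out.3} {x1.1} {x1.2} {x1.3} {x2.1} {x2.2, x2.3} {x3.1} {x3.2} {x3.3} (out.j = its outer ports)


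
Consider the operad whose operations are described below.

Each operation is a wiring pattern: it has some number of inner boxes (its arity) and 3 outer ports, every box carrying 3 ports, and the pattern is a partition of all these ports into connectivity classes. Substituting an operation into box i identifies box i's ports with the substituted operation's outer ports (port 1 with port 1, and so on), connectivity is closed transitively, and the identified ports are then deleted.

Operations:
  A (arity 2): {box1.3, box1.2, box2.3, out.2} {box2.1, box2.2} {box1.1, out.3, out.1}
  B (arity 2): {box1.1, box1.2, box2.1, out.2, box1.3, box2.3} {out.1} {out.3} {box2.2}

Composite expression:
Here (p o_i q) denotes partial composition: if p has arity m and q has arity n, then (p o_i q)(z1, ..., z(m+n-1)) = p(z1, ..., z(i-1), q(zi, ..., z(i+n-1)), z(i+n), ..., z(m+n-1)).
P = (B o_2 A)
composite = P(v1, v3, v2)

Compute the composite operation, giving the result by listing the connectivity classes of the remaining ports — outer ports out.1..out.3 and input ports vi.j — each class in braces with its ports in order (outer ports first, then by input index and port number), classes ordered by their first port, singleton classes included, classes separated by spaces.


{out.1} {out.2, v1.1, v1.2, v1.3, v3.1} {out.3} {v2.1, v2.2} {v2.3, v3.2, v3.3}

Two ports join when wires chain via B-identified ports.
stage A: inputs (v3, v2), connectivity {out.1, out.3, v3.1} {out.2, v2.3, v3.2, v3.3} {v2.1, v2.2}, out.j its boundary
stage B: inputs (v1, v3, v2), connectivity {out.1} {out.2, v1.1, v1.2, v1.3, v3.1} {out.3} {v2.1, v2.2} {v2.3, v3.2, v3.3}, out.j its boundary


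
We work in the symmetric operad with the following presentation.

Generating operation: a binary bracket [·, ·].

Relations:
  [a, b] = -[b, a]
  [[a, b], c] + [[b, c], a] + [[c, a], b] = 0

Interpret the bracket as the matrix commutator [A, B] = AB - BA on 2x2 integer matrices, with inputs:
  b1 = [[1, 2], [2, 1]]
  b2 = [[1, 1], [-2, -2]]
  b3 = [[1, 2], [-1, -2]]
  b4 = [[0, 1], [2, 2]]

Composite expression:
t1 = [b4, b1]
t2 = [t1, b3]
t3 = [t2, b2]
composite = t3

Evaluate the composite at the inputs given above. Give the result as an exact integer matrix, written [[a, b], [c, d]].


[[-16, -20], [8, 16]]

[b4, b1] = [[-2, -4], [4, 2]]
[[b4, b1], b3] = [[-4, 4], [8, 4]]
[[[b4, b1], b3], b2] = [[-16, -20], [8, 16]]


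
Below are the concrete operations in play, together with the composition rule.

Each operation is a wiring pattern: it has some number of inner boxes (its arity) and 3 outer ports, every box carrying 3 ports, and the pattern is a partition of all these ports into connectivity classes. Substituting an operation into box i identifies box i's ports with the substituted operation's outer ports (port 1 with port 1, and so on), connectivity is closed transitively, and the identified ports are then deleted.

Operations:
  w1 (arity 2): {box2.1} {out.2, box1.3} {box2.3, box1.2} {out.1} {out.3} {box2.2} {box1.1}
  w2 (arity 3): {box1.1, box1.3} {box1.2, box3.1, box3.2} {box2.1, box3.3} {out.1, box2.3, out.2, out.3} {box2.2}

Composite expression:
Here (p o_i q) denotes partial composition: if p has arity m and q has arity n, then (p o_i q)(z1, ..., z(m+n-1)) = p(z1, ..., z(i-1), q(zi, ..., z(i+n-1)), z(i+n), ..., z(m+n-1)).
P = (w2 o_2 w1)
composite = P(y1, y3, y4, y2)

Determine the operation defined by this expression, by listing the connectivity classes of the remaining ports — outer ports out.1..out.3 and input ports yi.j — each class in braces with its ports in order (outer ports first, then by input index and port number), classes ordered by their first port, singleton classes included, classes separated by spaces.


{out.1, out.2, out.3} {y1.1, y1.3} {y1.2, y2.1, y2.2} {y2.3} {y3.1} {y3.2, y4.3} {y3.3} {y4.1} {y4.2}

Treat the ports identified at w2 as solder joints: merge, then drop.
composing w1 on (y3, y4), with out.j its own outer ports: {out.1} {out.2, y3.3} {out.3} {y3.1} {y3.2, y4.3} {y4.1} {y4.2}
composing w2 on (y1, y3, y4, y2), with out.j its own outer ports: {out.1, out.2, out.3} {y1.1, y1.3} {y1.2, y2.1, y2.2} {y2.3} {y3.1} {y3.2, y4.3} {y3.3} {y4.1} {y4.2}


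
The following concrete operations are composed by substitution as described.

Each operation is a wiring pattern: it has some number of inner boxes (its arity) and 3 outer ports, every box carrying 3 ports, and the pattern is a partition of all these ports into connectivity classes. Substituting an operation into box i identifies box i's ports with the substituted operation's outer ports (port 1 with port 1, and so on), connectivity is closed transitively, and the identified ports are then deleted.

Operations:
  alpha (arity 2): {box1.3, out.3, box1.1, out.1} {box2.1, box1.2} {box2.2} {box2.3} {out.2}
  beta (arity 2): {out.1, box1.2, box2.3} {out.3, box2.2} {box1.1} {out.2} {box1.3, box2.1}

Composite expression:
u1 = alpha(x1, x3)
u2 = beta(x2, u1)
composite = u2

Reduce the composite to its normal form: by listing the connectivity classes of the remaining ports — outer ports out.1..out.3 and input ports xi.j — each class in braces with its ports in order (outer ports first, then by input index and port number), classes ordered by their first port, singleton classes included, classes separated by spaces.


{out.1, x1.1, x1.3, x2.2, x2.3} {out.2} {out.3} {x1.2, x3.1} {x2.1} {x3.2} {x3.3}

Two ports join when wires chain via beta-identified ports.
stage alpha: inputs (x1, x3), connectivity {out.1, out.3, x1.1, x1.3} {out.2} {x1.2, x3.1} {x3.2} {x3.3}, out.j its boundary
stage beta: inputs (x2, x1, x3), connectivity {out.1, x1.1, x1.3, x2.2, x2.3} {out.2} {out.3} {x1.2, x3.1} {x2.1} {x3.2} {x3.3}, out.j its boundary


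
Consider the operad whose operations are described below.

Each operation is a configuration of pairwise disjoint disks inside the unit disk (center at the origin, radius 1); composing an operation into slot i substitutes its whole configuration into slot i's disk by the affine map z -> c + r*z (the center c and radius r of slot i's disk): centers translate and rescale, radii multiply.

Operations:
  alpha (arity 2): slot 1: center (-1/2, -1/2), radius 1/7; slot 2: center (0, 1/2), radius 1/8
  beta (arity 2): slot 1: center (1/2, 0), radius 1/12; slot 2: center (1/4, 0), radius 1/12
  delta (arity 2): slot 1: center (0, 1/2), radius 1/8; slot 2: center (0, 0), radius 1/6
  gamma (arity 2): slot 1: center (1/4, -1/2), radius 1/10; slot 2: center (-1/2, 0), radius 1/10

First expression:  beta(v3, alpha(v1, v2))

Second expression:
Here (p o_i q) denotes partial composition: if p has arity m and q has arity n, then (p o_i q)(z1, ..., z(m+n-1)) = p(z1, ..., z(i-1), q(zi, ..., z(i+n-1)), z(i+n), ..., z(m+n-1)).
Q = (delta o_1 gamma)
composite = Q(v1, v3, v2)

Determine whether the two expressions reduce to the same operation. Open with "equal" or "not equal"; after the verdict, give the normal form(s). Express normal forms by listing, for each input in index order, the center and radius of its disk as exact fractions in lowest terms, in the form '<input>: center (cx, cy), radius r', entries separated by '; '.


Normal form of the first expression: v1: center (5/24, -1/24), radius 1/84; v2: center (1/4, 1/24), radius 1/96; v3: center (1/2, 0), radius 1/12
Normal form of the second expression: v1: center (1/32, 7/16), radius 1/80; v2: center (0, 0), radius 1/6; v3: center (-1/16, 1/2), radius 1/80
Distinct normal forms: not equal.

not equal: they reduce to v1: center (5/24, -1/24), radius 1/84; v2: center (1/4, 1/24), radius 1/96; v3: center (1/2, 0), radius 1/12 and v1: center (1/32, 7/16), radius 1/80; v2: center (0, 0), radius 1/6; v3: center (-1/16, 1/2), radius 1/80


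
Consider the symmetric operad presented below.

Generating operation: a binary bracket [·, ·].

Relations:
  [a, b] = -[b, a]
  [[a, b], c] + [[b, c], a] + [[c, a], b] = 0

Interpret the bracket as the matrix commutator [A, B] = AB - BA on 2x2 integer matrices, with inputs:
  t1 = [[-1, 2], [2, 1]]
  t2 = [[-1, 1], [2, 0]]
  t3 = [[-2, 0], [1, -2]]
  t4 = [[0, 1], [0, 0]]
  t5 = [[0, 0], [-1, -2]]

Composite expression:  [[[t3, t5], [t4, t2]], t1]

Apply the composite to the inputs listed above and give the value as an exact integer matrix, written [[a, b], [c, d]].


[t3, t5] = [[0, 0], [2, 0]]
[t4, t2] = [[2, 1], [0, -2]]
[[t3, t5], [t4, t2]] = [[-2, 0], [8, 2]]
[[[t3, t5], [t4, t2]], t1] = [[-16, -8], [-8, 16]]

[[-16, -8], [-8, 16]]


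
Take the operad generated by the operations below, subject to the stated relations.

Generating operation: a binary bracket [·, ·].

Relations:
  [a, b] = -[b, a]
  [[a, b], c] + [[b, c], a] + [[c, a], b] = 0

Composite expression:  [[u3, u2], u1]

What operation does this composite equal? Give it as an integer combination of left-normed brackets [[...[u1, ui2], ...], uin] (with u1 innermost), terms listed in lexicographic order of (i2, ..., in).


[[u1, u2], u3] - [[u1, u3], u2]

A multilinear Lie element is pinned by u1-initial words (u1 innermost).
Composite bracket: [[u3, u2], u1]
Applying ab - ba throughout gives 4 signed words (2^2 = 4).
Collect the words opening with u1:
  u1u2u3 appears with sign +1, giving the term +[[u1, u2], u3]
  u1u3u2 appears with sign -1, giving the term -[[u1, u3], u2]


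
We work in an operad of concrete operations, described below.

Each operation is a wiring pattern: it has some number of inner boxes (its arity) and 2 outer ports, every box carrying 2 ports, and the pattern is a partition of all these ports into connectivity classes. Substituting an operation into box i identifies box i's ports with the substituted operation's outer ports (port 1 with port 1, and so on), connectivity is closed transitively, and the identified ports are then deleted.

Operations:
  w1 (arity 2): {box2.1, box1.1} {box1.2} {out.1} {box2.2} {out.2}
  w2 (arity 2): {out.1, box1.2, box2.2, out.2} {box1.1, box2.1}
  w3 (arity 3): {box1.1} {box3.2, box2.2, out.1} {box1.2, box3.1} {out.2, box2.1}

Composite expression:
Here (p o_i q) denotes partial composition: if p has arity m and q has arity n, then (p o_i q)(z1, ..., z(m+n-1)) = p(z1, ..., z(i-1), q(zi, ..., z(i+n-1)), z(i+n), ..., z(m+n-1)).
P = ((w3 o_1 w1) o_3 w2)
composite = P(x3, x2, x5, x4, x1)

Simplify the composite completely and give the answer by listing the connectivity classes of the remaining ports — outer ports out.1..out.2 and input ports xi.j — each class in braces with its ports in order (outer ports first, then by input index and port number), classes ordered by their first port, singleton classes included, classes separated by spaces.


{out.1, out.2, x1.2, x4.2, x5.2} {x1.1} {x2.1, x3.1} {x2.2} {x3.2} {x4.1, x5.1}


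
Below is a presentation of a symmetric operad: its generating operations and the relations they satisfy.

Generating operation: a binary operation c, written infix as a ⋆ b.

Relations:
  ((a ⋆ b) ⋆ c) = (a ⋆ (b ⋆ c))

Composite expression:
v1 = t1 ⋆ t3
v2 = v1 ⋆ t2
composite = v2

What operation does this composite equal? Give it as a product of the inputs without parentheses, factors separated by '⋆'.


t1 ⋆ t3 ⋆ t2

Key point: c is associative — brackets drop, the t-order remains.
(t1 ⋆ t3) linearizes to t1 ⋆ t3
((t1 ⋆ t3) ⋆ t2) linearizes to t1 ⋆ t3 ⋆ t2


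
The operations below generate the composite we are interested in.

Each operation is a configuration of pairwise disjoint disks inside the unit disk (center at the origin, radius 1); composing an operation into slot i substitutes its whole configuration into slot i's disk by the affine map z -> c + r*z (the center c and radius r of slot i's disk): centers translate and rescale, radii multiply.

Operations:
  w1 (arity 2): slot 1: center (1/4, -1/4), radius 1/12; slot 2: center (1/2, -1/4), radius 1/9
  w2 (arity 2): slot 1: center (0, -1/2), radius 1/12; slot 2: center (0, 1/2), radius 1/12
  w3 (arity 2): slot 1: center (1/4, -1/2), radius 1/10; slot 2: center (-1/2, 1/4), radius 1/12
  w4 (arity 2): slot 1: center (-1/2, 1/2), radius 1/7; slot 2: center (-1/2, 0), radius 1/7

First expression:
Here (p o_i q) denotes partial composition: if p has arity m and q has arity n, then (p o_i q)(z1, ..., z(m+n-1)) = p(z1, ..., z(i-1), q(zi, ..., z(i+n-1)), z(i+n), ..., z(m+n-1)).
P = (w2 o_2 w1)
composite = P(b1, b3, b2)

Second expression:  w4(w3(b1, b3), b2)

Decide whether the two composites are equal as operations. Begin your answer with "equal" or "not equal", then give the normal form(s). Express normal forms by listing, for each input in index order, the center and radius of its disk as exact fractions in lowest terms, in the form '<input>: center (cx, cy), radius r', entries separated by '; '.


The first expression, normalized: b1: center (0, -1/2), radius 1/12; b2: center (1/24, 23/48), radius 1/108; b3: center (1/48, 23/48), radius 1/144
The second expression, normalized: b1: center (-13/28, 3/7), radius 1/70; b2: center (-1/2, 0), radius 1/7; b3: center (-4/7, 15/28), radius 1/84
The forms do not match — not equal.

not equal; first: b1: center (0, -1/2), radius 1/12; b2: center (1/24, 23/48), radius 1/108; b3: center (1/48, 23/48), radius 1/144; second: b1: center (-13/28, 3/7), radius 1/70; b2: center (-1/2, 0), radius 1/7; b3: center (-4/7, 15/28), radius 1/84


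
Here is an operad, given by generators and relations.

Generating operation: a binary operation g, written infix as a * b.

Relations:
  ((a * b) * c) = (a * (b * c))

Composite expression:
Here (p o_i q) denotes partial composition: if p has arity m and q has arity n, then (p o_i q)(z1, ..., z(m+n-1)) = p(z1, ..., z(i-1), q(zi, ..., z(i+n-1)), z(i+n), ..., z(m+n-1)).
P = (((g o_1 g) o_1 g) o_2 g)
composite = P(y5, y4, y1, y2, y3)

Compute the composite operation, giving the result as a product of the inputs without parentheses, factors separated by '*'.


y5 * y4 * y1 * y2 * y3

Key point: g is associative — brackets drop, the y-order remains.
(y4 * y1) reduces to y4 * y1
(y5 * (y4 * y1)) reduces to y5 * y4 * y1
((y5 * (y4 * y1)) * y2) reduces to y5 * y4 * y1 * y2
(((y5 * (y4 * y1)) * y2) * y3) reduces to y5 * y4 * y1 * y2 * y3


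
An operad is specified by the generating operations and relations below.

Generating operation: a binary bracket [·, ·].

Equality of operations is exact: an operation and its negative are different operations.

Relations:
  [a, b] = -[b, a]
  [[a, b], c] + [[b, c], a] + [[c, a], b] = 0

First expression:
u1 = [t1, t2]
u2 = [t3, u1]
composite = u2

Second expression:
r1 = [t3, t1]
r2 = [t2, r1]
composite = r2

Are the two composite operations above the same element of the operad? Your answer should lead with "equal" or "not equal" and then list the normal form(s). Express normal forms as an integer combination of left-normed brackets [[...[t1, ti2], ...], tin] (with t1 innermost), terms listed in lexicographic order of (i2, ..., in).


not equal; first: -[[t1, t2], t3]; second: [[t1, t3], t2]

The first expression reduces to -[[t1, t2], t3]
The second expression reduces to [[t1, t3], t2]
The normal forms differ: not equal.


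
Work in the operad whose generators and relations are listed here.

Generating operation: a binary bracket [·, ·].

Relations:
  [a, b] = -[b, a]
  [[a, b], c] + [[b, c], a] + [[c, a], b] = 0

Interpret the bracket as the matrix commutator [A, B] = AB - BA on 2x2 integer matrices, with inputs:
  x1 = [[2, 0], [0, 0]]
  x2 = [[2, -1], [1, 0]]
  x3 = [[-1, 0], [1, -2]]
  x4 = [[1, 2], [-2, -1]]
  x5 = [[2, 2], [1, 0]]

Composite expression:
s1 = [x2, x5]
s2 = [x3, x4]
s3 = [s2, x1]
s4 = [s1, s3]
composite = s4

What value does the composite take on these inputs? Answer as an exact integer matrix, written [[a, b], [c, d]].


[[48, 24], [48, -48]]

[x2, x5] = [[-3, 6], [0, 3]]
[x3, x4] = [[-2, 2], [4, 2]]
[[x3, x4], x1] = [[0, -4], [8, 0]]
[[x2, x5], [[x3, x4], x1]] = [[48, 24], [48, -48]]


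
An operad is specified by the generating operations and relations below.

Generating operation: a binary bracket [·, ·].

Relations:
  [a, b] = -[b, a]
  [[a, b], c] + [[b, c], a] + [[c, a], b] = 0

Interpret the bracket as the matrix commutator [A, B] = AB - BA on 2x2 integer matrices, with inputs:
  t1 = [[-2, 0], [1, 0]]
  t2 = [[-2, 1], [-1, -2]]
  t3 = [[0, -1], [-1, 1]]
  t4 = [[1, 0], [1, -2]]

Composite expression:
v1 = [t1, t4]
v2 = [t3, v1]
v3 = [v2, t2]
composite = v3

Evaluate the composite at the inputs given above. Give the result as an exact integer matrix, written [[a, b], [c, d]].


[[-5, -10], [-10, 5]]

[t1, t4] = [[0, 0], [5, 0]]
[t3, [t1, t4]] = [[-5, 0], [5, 5]]
[[t3, [t1, t4]], t2] = [[-5, -10], [-10, 5]]


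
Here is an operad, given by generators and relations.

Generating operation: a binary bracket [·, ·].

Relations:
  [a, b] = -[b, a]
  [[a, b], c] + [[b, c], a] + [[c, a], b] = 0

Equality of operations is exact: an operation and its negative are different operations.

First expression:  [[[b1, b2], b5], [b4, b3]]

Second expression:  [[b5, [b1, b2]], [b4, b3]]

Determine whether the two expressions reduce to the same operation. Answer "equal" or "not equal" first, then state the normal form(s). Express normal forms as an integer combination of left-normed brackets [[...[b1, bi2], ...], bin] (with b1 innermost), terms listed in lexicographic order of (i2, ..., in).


not equal; the first gives -[[[[b1, b2], b5], b3], b4] + [[[[b1, b2], b5], b4], b3] and the second [[[[b1, b2], b5], b3], b4] - [[[[b1, b2], b5], b4], b3]

In normal form, the first expression is -[[[[b1, b2], b5], b3], b4] + [[[[b1, b2], b5], b4], b3]
In normal form, the second expression is [[[[b1, b2], b5], b3], b4] - [[[[b1, b2], b5], b4], b3]
No match — not equal.


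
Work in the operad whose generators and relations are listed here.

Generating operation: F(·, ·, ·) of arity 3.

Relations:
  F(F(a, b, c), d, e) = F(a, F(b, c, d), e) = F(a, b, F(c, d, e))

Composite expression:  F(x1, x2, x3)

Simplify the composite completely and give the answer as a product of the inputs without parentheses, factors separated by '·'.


Under associativity of F, the answer is the x's in reading order.
F(x1, x2, x3) reduces to x1 · x2 · x3

x1 · x2 · x3


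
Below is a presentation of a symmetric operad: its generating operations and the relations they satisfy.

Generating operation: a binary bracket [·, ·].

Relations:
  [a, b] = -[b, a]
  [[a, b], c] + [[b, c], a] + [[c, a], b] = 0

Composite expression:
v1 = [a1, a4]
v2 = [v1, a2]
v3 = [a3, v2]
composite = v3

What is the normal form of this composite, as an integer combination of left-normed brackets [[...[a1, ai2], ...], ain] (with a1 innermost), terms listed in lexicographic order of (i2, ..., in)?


-[[[a1, a4], a2], a3]

In the tensor algebra, words opening a1 carry the a1-anchored form.
Composite bracket: [a3, [[a1, a4], a2]]
Expanding via [a, b] = ab - ba: 8 signed words (2^3 = 8).
Words beginning with a1 determine it all:
  word a1a4a2a3 has sign -1, contributing -[[[a1, a4], a2], a3]


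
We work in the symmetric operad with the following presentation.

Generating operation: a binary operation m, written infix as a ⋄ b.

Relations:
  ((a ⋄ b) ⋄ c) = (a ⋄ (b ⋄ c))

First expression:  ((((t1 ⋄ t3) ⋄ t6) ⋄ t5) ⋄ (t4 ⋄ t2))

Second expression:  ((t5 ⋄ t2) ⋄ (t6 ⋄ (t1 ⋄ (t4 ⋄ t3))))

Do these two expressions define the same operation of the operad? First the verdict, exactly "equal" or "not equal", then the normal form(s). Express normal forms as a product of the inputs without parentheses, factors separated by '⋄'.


The first composite normalizes to t1 ⋄ t3 ⋄ t6 ⋄ t5 ⋄ t4 ⋄ t2
The second composite normalizes to t5 ⋄ t2 ⋄ t6 ⋄ t1 ⋄ t4 ⋄ t3
They disagree, so not equal.

not equal; first: t1 ⋄ t3 ⋄ t6 ⋄ t5 ⋄ t4 ⋄ t2; second: t5 ⋄ t2 ⋄ t6 ⋄ t1 ⋄ t4 ⋄ t3


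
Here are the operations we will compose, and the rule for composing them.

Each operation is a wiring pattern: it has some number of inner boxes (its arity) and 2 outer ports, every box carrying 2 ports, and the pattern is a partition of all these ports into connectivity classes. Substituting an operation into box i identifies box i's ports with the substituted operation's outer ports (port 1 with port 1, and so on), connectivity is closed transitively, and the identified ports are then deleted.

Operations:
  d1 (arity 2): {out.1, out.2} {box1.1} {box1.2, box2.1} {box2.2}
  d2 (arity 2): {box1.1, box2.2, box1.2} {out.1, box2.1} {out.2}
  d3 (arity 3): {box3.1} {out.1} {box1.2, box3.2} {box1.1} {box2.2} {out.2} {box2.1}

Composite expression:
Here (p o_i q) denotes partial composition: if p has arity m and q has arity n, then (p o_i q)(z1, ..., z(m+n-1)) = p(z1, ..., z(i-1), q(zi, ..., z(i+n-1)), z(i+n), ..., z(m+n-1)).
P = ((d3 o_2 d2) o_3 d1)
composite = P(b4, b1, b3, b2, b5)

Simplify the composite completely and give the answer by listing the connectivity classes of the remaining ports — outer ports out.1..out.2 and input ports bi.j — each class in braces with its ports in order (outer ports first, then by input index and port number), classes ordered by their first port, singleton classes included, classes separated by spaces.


{out.1} {out.2} {b1.1, b1.2} {b2.1, b3.2} {b2.2} {b3.1} {b4.1} {b4.2, b5.2} {b5.1}

Treat the ports identified at d3 as solder joints: merge, then drop.
stage d1: inputs (b3, b2), connectivity {out.1, out.2} {b2.1, b3.2} {b2.2} {b3.1}, out.j its boundary
stage d2: inputs (b1, b3, b2), connectivity {out.1, b1.1, b1.2} {out.2} {b2.1, b3.2} {b2.2} {b3.1}, out.j its boundary
stage d3: inputs (b4, b1, b3, b2, b5), connectivity {out.1} {out.2} {b1.1, b1.2} {b2.1, b3.2} {b2.2} {b3.1} {b4.1} {b4.2, b5.2} {b5.1}, out.j its boundary


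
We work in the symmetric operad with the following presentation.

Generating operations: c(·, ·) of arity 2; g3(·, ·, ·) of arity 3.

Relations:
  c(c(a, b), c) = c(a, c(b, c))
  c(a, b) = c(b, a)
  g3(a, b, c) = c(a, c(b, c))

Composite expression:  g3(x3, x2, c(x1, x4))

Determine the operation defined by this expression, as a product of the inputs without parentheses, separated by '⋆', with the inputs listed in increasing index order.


x1 ⋆ x2 ⋆ x3 ⋆ x4


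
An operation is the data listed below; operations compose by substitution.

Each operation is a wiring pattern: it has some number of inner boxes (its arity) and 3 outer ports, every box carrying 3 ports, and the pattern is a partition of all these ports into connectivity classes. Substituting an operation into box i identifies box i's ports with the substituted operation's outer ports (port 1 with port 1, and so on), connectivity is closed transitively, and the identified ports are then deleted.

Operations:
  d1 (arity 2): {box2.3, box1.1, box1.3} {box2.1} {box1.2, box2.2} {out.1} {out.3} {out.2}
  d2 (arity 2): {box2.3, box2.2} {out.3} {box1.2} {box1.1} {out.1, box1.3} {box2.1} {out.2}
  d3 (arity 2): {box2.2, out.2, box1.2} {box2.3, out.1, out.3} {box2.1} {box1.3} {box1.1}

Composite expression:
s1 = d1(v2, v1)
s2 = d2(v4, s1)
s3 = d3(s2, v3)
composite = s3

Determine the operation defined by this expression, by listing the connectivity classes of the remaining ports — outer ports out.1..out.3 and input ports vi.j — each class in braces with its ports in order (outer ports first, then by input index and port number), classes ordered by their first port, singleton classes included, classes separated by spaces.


Treat the ports identified at d3 as solder joints: merge, then drop.
composing d1 on (v2, v1), with out.j its own outer ports: {out.1} {out.2} {out.3} {v1.1} {v1.2, v2.2} {v1.3, v2.1, v2.3}
composing d2 on (v4, v2, v1), with out.j its own outer ports: {out.1, v4.3} {out.2} {out.3} {v1.1} {v1.2, v2.2} {v1.3, v2.1, v2.3} {v4.1} {v4.2}
composing d3 on (v4, v2, v1, v3), with out.j its own outer ports: {out.1, out.3, v3.3} {out.2, v3.2} {v1.1} {v1.2, v2.2} {v1.3, v2.1, v2.3} {v3.1} {v4.1} {v4.2} {v4.3}

{out.1, out.3, v3.3} {out.2, v3.2} {v1.1} {v1.2, v2.2} {v1.3, v2.1, v2.3} {v3.1} {v4.1} {v4.2} {v4.3}


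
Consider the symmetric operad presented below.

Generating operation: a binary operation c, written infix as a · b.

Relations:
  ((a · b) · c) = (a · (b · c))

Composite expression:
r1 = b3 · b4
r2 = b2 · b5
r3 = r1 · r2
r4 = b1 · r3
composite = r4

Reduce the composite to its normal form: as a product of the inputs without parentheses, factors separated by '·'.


b1 · b3 · b4 · b2 · b5

All parenthesizations of c agree; list the b-inputs left to right.
(b3 · b4) spells out as b3 · b4
(b2 · b5) spells out as b2 · b5
((b3 · b4) · (b2 · b5)) spells out as b3 · b4 · b2 · b5
(b1 · ((b3 · b4) · (b2 · b5))) spells out as b1 · b3 · b4 · b2 · b5


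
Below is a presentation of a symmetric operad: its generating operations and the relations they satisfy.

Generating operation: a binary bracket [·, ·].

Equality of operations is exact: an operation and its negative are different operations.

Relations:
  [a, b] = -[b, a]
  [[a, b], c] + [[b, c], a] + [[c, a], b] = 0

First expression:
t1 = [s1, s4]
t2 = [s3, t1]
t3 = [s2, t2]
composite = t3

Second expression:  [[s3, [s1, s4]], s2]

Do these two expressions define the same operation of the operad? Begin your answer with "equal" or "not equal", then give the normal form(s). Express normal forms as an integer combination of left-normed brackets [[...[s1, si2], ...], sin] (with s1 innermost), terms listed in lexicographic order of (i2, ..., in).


The first composite normalizes to [[[s1, s4], s3], s2]
The second composite normalizes to -[[[s1, s4], s3], s2]
They disagree, so not equal.

not equal; the first gives [[[s1, s4], s3], s2] and the second -[[[s1, s4], s3], s2]


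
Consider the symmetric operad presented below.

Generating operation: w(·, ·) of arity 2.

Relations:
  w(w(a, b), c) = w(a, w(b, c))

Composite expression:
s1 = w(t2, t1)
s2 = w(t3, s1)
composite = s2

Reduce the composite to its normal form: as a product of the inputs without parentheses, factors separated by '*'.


t3 * t2 * t1


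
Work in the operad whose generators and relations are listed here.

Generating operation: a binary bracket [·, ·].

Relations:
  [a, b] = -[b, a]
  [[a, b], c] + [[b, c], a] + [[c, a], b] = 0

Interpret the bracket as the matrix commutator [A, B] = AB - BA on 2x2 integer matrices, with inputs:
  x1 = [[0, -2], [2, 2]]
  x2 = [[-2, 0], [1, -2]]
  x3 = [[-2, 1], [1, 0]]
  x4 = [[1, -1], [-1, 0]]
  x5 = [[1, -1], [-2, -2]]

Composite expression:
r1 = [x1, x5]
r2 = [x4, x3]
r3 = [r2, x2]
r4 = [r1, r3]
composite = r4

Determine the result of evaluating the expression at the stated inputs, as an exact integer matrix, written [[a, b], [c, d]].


[[0, 16], [-4, 0]]

[x1, x5] = [[6, 8], [2, -6]]
[x4, x3] = [[0, -1], [1, 0]]
[[x4, x3], x2] = [[-1, 0], [0, 1]]
[[x1, x5], [[x4, x3], x2]] = [[0, 16], [-4, 0]]


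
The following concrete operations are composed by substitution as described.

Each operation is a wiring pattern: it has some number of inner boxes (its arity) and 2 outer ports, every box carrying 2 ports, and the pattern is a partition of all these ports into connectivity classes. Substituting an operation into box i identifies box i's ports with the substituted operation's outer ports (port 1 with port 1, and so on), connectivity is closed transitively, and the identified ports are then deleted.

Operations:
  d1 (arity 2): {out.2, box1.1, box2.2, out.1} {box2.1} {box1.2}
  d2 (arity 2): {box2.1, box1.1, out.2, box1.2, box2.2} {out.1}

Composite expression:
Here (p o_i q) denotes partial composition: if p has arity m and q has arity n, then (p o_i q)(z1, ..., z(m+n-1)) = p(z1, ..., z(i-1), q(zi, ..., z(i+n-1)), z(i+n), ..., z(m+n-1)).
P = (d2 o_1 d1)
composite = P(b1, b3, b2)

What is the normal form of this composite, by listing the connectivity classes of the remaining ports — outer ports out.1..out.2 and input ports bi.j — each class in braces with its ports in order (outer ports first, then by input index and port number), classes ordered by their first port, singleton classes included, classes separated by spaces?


Two ports join when wires chain via d2-identified ports.
through d1, on inputs (b1, b3): {out.1, out.2, b1.1, b3.2} {b1.2} {b3.1} (out.j = stage outer ports)
through d2, on inputs (b1, b3, b2): {out.1} {out.2, b1.1, b2.1, b2.2, b3.2} {b1.2} {b3.1} (out.j = stage outer ports)

{out.1} {out.2, b1.1, b2.1, b2.2, b3.2} {b1.2} {b3.1}


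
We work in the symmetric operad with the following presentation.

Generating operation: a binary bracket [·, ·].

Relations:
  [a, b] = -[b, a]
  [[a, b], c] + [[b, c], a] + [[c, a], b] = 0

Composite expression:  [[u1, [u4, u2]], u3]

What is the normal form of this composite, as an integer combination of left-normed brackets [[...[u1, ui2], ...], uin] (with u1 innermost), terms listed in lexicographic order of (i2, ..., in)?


-[[[u1, u2], u4], u3] + [[[u1, u4], u2], u3]


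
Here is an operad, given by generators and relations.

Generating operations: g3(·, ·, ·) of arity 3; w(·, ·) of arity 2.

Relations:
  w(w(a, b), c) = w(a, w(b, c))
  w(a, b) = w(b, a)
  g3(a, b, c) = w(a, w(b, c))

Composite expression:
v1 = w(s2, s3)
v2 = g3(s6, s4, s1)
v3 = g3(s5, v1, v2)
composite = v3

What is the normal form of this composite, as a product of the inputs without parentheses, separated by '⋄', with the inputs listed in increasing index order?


s1 ⋄ s2 ⋄ s3 ⋄ s4 ⋄ s5 ⋄ s6

Both nesting and order wash out for g3; what remains is which s's occur.
w(s2, s3) flattens to s2 ⋄ s3
g3(s6, s4, s1) flattens to s6 ⋄ s4 ⋄ s1
g3(s5, w(s2, s3), g3(s6, s4, s1)) flattens to s5 ⋄ s2 ⋄ s3 ⋄ s6 ⋄ s4 ⋄ s1
the factors in increasing index order: s1 ⋄ s2 ⋄ s3 ⋄ s4 ⋄ s5 ⋄ s6


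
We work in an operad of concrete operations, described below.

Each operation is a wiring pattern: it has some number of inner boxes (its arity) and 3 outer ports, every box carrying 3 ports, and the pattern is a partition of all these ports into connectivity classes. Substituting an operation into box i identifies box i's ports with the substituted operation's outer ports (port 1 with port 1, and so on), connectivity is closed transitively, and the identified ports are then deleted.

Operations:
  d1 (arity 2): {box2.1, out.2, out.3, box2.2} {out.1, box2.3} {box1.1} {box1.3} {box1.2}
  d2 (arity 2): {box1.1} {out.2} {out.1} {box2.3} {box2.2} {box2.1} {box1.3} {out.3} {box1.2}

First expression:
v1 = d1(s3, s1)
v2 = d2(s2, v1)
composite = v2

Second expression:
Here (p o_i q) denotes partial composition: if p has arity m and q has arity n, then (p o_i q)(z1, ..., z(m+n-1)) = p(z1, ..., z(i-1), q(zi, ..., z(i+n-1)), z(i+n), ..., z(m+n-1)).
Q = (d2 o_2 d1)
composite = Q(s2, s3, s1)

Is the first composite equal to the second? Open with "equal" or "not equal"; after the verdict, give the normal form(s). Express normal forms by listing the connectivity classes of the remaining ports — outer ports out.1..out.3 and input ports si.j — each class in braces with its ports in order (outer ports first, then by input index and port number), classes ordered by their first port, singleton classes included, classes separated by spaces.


In normal form, the first expression is {out.1} {out.2} {out.3} {s1.1, s1.2} {s1.3} {s2.1} {s2.2} {s2.3} {s3.1} {s3.2} {s3.3}
In normal form, the second expression is {out.1} {out.2} {out.3} {s1.1, s1.2} {s1.3} {s2.1} {s2.2} {s2.3} {s3.1} {s3.2} {s3.3}
Identical normal forms: equal.

equal; both compose to {out.1} {out.2} {out.3} {s1.1, s1.2} {s1.3} {s2.1} {s2.2} {s2.3} {s3.1} {s3.2} {s3.3}
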